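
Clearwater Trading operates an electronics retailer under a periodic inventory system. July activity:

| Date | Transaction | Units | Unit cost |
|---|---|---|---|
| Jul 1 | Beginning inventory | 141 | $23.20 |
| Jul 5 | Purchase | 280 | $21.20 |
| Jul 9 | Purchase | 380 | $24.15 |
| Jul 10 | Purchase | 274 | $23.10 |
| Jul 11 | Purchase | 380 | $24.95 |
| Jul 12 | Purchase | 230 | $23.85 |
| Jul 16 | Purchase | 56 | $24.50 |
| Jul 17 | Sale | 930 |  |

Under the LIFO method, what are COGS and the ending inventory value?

COGS = $22,436.90; ending inventory = $18,615.20

Jul 17, 930 sold [LIFO — newest first]: 56 @ $24.50 + 230 @ $23.85 + 380 @ $24.95 + 264 @ $23.10 = $22,436.90
Ending inventory: 141 @ $23.20 + 280 @ $21.20 + 380 @ $24.15 + 10 @ $23.10 = $18,615.20
Check: goods available $41,052.10 = COGS $22,436.90 + ending $18,615.20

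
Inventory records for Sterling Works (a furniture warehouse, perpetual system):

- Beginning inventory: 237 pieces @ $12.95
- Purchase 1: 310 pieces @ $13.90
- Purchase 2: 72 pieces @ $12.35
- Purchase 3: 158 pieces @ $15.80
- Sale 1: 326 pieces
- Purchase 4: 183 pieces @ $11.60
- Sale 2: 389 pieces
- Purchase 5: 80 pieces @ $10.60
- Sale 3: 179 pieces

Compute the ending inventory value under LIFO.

Ending inventory = $1,890.70

Sale 1 (326) [LIFO — newest first]: 158 @ $15.80 + 72 @ $12.35 + 96 @ $13.90 = $4,720.00
Sale 2 (389) [LIFO — newest first]: 183 @ $11.60 + 206 @ $13.90 = $4,986.20
Sale 3 (179) [LIFO — newest first]: 80 @ $10.60 + 8 @ $13.90 + 91 @ $12.95 = $2,137.65
Total COGS = $4,720.00 + $4,986.20 + $2,137.65 = $11,843.85
Ending inventory: 146 @ $12.95 = $1,890.70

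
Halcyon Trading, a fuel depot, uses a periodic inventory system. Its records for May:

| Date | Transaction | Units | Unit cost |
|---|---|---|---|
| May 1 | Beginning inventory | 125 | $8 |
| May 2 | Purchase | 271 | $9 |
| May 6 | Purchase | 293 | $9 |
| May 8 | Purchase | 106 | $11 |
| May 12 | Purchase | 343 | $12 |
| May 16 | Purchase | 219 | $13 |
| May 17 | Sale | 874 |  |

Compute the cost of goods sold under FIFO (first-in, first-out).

COGS = $8,190

May 17, 874 sold [FIFO — oldest first]: 125 @ $8 + 271 @ $9 + 293 @ $9 + 106 @ $11 + 79 @ $12 = $8,190
Ending inventory: 264 @ $12 + 219 @ $13 = $6,015
Check: goods available $14,205 = COGS $8,190 + ending $6,015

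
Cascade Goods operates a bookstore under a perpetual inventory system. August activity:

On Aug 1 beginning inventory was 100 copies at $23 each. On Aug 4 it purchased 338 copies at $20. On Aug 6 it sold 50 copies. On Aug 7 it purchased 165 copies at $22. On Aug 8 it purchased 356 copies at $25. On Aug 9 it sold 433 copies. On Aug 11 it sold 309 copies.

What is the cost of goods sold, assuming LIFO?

Aug 6, 50 sold [LIFO — newest first]: 50 @ $20 = $1,000
Aug 9, 433 sold [LIFO — newest first]: 356 @ $25 + 77 @ $22 = $10,594
Aug 11, 309 sold [LIFO — newest first]: 88 @ $22 + 221 @ $20 = $6,356
Total COGS = $1,000 + $10,594 + $6,356 = $17,950
Ending inventory: 100 @ $23 + 67 @ $20 = $3,640

COGS = $17,950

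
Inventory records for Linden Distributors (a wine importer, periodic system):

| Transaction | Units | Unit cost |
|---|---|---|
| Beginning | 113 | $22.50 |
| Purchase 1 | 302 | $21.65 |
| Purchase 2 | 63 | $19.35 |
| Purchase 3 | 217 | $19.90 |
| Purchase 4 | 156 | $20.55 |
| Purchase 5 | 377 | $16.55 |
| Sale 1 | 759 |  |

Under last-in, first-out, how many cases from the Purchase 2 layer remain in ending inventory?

Sale 1 (759) [LIFO — newest first]: 377 @ $16.55 + 156 @ $20.55 + 217 @ $19.90 + 9 @ $19.35 = $13,937.60
Ending inventory: 113 @ $22.50 + 302 @ $21.65 + 54 @ $19.35 = $10,125.70

54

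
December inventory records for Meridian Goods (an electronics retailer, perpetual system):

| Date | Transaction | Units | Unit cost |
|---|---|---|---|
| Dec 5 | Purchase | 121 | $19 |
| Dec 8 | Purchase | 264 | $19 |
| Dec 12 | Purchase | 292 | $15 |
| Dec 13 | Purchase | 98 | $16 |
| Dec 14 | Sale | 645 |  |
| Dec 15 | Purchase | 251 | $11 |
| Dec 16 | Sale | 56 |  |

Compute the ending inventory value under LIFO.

Ending inventory = $4,615

Dec 14, 645 sold [LIFO — newest first]: 98 @ $16 + 292 @ $15 + 255 @ $19 = $10,793
Dec 16, 56 sold [LIFO — newest first]: 56 @ $11 = $616
Total COGS = $10,793 + $616 = $11,409
Ending inventory: 121 @ $19 + 9 @ $19 + 195 @ $11 = $4,615
Check: goods available $16,024 = COGS $11,409 + ending $4,615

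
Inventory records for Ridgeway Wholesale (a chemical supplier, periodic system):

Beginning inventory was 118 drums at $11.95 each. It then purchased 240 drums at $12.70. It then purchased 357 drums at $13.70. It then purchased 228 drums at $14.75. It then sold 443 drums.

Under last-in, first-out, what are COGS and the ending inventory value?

COGS = $6,308.50; ending inventory = $6,403.50

Sale 1 (443) [LIFO — newest first]: 228 @ $14.75 + 215 @ $13.70 = $6,308.50
Ending inventory: 118 @ $11.95 + 240 @ $12.70 + 142 @ $13.70 = $6,403.50
Check: goods available $12,712.00 = COGS $6,308.50 + ending $6,403.50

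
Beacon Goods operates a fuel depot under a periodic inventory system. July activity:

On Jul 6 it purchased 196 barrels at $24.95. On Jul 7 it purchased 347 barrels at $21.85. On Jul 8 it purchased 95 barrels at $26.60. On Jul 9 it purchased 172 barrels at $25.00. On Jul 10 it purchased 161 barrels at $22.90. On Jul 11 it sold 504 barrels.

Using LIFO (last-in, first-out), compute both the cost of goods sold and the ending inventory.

Jul 11, 504 sold [LIFO — newest first]: 161 @ $22.90 + 172 @ $25.00 + 95 @ $26.60 + 76 @ $21.85 = $12,174.50
Ending inventory: 196 @ $24.95 + 271 @ $21.85 = $10,811.55

COGS = $12,174.50; ending inventory = $10,811.55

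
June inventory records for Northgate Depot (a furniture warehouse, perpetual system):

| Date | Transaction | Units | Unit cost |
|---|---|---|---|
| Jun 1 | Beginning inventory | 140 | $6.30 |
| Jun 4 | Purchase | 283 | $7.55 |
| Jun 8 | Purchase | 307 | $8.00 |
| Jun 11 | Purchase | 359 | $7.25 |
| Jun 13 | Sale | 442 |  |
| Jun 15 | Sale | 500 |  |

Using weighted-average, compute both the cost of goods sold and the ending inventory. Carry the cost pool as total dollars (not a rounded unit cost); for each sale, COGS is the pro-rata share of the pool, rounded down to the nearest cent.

COGS = $6,987.06; ending inventory = $1,090.34

After Jun 1: 140 on hand, pool $882.00 (≈ $6.3000 each)
After Jun 4: 423 on hand, pool $3,018.65 (≈ $7.1363 each)
After Jun 8: 730 on hand, pool $5,474.65 (≈ $7.4995 each)
After Jun 11: 1089 on hand, pool $8,077.40 (≈ $7.4173 each)
Jun 13, sell 442: 442/1089 × $8,077.40 → $3,278.43
Jun 15, sell 500: 500/647 × $4,798.97 → $3,708.63
Total COGS = $3,278.43 + $3,708.63 = $6,987.06
Ending inventory (cost pool remaining) = $1,090.34
Check: goods available $8,077.40 = COGS $6,987.06 + ending $1,090.34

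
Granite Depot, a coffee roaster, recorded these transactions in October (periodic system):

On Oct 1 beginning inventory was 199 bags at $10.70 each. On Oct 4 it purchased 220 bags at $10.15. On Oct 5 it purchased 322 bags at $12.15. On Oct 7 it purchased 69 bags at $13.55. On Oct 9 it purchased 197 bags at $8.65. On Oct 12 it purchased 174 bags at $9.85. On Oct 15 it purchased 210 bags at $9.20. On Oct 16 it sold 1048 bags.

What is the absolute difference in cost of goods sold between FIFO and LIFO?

$348.85

FIFO COGS: 199 @ $10.70 + 220 @ $10.15 + 322 @ $12.15 + 69 @ $13.55 + 197 @ $8.65 + 41 @ $9.85 = $11,317.45
LIFO COGS: 210 @ $9.20 + 174 @ $9.85 + 197 @ $8.65 + 69 @ $13.55 + 322 @ $12.15 + 76 @ $10.15 = $10,968.60
Difference = |$11,317.45 − $10,968.60| = $348.85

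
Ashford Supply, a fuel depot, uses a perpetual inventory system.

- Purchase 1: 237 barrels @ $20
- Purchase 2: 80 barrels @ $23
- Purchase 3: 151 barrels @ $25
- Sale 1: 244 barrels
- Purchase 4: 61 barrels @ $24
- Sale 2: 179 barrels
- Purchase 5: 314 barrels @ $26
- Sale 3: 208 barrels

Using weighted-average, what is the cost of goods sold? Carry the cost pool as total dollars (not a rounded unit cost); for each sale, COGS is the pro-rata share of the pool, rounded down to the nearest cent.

After Purchase 1: 237 on hand, pool $4,740.00 (≈ $20.0000 each)
After Purchase 2: 317 on hand, pool $6,580.00 (≈ $20.7571 each)
After Purchase 3: 468 on hand, pool $10,355.00 (≈ $22.1261 each)
Sale 1, sell 244: 244/468 × $10,355.00 → $5,398.76
After Purchase 4: 285 on hand, pool $6,420.24 (≈ $22.5272 each)
Sale 2, sell 179: 179/285 × $6,420.24 → $4,032.36
After Purchase 5: 420 on hand, pool $10,551.88 (≈ $25.1235 each)
Sale 3, sell 208: 208/420 × $10,551.88 → $5,225.69
Total COGS = $5,398.76 + $4,032.36 + $5,225.69 = $14,656.81
Ending inventory (cost pool remaining) = $5,326.19

COGS = $14,656.81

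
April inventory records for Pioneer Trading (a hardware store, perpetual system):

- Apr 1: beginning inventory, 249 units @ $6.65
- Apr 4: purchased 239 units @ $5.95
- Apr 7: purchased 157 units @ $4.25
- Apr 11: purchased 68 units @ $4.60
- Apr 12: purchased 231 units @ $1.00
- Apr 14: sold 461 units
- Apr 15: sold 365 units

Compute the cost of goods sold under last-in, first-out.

Apr 14, 461 sold [LIFO — newest first]: 231 @ $1.00 + 68 @ $4.60 + 157 @ $4.25 + 5 @ $5.95 = $1,240.80
Apr 15, 365 sold [LIFO — newest first]: 234 @ $5.95 + 131 @ $6.65 = $2,263.45
Total COGS = $1,240.80 + $2,263.45 = $3,504.25
Ending inventory: 118 @ $6.65 = $784.70
Check: goods available $4,288.95 = COGS $3,504.25 + ending $784.70

COGS = $3,504.25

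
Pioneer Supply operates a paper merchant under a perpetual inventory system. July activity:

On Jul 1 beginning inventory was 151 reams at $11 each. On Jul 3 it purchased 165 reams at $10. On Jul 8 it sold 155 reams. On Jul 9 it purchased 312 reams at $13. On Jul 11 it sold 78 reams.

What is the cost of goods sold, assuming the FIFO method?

Jul 8, 155 sold [FIFO — oldest first]: 151 @ $11 + 4 @ $10 = $1,701
Jul 11, 78 sold [FIFO — oldest first]: 78 @ $10 = $780
Total COGS = $1,701 + $780 = $2,481
Ending inventory: 83 @ $10 + 312 @ $13 = $4,886

COGS = $2,481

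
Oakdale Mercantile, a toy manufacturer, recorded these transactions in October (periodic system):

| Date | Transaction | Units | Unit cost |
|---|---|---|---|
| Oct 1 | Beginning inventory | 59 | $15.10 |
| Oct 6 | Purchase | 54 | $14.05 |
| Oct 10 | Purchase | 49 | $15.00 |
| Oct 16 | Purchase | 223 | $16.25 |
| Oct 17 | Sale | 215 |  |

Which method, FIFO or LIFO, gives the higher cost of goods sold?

LIFO

FIFO COGS: 59 @ $15.10 + 54 @ $14.05 + 49 @ $15.00 + 53 @ $16.25 = $3,245.85
LIFO COGS: 215 @ $16.25 = $3,493.75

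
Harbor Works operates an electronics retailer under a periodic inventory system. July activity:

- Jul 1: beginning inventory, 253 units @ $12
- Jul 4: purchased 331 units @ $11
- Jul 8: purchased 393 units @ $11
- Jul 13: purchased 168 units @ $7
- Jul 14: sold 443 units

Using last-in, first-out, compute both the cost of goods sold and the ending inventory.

COGS = $4,201; ending inventory = $7,975

Jul 14, 443 sold [LIFO — newest first]: 168 @ $7 + 275 @ $11 = $4,201
Ending inventory: 253 @ $12 + 331 @ $11 + 118 @ $11 = $7,975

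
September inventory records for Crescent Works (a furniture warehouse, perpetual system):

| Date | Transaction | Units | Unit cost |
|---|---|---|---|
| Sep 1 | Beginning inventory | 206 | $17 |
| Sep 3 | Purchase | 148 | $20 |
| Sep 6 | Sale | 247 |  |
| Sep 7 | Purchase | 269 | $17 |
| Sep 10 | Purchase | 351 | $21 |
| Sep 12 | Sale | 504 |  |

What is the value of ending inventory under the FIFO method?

Ending inventory = $4,683

Sep 6, 247 sold [FIFO — oldest first]: 206 @ $17 + 41 @ $20 = $4,322
Sep 12, 504 sold [FIFO — oldest first]: 107 @ $20 + 269 @ $17 + 128 @ $21 = $9,401
Total COGS = $4,322 + $9,401 = $13,723
Ending inventory: 223 @ $21 = $4,683
Check: goods available $18,406 = COGS $13,723 + ending $4,683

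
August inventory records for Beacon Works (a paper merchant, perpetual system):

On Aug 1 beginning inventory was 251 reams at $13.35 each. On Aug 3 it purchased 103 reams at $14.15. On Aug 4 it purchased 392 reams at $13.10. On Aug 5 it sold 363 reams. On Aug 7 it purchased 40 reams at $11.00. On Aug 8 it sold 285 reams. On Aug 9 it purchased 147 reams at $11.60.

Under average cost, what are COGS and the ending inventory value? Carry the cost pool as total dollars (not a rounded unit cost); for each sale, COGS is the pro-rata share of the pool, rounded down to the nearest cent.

COGS = $8,574.47; ending inventory = $3,514.23

After Aug 1: 251 on hand, pool $3,350.85 (≈ $13.3500 each)
After Aug 3: 354 on hand, pool $4,808.30 (≈ $13.5828 each)
After Aug 4: 746 on hand, pool $9,943.50 (≈ $13.3291 each)
Aug 5, sell 363: 363/746 × $9,943.50 → $4,838.45
After Aug 7: 423 on hand, pool $5,545.05 (≈ $13.1089 each)
Aug 8, sell 285: 285/423 × $5,545.05 → $3,736.02
After Aug 9: 285 on hand, pool $3,514.23 (≈ $12.3306 each)
Total COGS = $4,838.45 + $3,736.02 = $8,574.47
Ending inventory (cost pool remaining) = $3,514.23
Check: goods available $12,088.70 = COGS $8,574.47 + ending $3,514.23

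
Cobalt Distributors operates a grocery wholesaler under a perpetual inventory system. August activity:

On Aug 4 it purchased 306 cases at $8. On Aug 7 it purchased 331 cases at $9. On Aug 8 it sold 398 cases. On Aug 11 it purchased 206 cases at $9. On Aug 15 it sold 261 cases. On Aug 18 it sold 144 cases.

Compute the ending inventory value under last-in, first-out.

Aug 8, 398 sold [LIFO — newest first]: 331 @ $9 + 67 @ $8 = $3,515
Aug 15, 261 sold [LIFO — newest first]: 206 @ $9 + 55 @ $8 = $2,294
Aug 18, 144 sold [LIFO — newest first]: 144 @ $8 = $1,152
Total COGS = $3,515 + $2,294 + $1,152 = $6,961
Ending inventory: 40 @ $8 = $320

Ending inventory = $320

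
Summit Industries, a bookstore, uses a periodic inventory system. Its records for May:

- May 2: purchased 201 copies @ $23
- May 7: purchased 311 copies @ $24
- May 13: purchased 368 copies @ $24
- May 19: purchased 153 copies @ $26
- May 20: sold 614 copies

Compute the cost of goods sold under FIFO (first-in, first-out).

May 20, 614 sold [FIFO — oldest first]: 201 @ $23 + 311 @ $24 + 102 @ $24 = $14,535
Ending inventory: 266 @ $24 + 153 @ $26 = $10,362

COGS = $14,535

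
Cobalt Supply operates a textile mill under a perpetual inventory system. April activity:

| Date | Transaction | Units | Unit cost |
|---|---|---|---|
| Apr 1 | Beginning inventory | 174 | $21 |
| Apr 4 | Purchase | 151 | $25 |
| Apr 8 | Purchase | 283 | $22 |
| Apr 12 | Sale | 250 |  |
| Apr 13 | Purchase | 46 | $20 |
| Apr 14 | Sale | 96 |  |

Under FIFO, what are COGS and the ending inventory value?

COGS = $7,891; ending inventory = $6,684

Apr 12, 250 sold [FIFO — oldest first]: 174 @ $21 + 76 @ $25 = $5,554
Apr 14, 96 sold [FIFO — oldest first]: 75 @ $25 + 21 @ $22 = $2,337
Total COGS = $5,554 + $2,337 = $7,891
Ending inventory: 262 @ $22 + 46 @ $20 = $6,684
Check: goods available $14,575 = COGS $7,891 + ending $6,684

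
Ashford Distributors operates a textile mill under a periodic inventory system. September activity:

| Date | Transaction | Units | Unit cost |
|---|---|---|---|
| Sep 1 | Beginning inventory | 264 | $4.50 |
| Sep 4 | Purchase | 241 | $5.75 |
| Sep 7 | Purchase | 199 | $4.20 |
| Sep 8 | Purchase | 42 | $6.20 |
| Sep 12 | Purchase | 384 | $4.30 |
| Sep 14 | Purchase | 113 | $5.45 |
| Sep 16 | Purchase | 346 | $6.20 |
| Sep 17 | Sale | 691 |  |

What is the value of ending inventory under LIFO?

Sep 17, 691 sold [LIFO — newest first]: 346 @ $6.20 + 113 @ $5.45 + 232 @ $4.30 = $3,758.65
Ending inventory: 264 @ $4.50 + 241 @ $5.75 + 199 @ $4.20 + 42 @ $6.20 + 152 @ $4.30 = $4,323.55
Check: goods available $8,082.20 = COGS $3,758.65 + ending $4,323.55

Ending inventory = $4,323.55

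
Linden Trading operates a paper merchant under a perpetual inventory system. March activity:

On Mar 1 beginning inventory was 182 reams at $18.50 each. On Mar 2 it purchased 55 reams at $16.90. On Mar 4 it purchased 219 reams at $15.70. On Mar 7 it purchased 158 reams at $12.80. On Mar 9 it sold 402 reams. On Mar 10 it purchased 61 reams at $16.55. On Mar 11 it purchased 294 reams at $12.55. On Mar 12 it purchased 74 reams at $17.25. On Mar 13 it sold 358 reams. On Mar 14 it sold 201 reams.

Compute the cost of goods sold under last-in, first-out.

Mar 9, 402 sold [LIFO — newest first]: 158 @ $12.80 + 219 @ $15.70 + 25 @ $16.90 = $5,883.20
Mar 13, 358 sold [LIFO — newest first]: 74 @ $17.25 + 284 @ $12.55 = $4,840.70
Mar 14, 201 sold [LIFO — newest first]: 10 @ $12.55 + 61 @ $16.55 + 30 @ $16.90 + 100 @ $18.50 = $3,492.05
Total COGS = $5,883.20 + $4,840.70 + $3,492.05 = $14,215.95
Ending inventory: 82 @ $18.50 = $1,517.00
Check: goods available $15,732.95 = COGS $14,215.95 + ending $1,517.00

COGS = $14,215.95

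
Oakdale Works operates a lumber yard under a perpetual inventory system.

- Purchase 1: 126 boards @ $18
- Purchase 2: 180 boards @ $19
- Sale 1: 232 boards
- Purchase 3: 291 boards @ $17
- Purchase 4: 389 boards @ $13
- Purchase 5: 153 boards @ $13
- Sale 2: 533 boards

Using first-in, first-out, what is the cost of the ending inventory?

Ending inventory = $4,862

Sale 1 (232) [FIFO — oldest first]: 126 @ $18 + 106 @ $19 = $4,282
Sale 2 (533) [FIFO — oldest first]: 74 @ $19 + 291 @ $17 + 168 @ $13 = $8,537
Total COGS = $4,282 + $8,537 = $12,819
Ending inventory: 221 @ $13 + 153 @ $13 = $4,862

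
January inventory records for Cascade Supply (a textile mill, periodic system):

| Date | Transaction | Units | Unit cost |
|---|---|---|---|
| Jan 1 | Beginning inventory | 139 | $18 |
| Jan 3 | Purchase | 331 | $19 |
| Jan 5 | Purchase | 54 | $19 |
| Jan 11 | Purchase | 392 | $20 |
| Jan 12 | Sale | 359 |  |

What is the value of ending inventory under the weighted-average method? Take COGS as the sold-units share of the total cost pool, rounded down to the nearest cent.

Ending inventory = $10,736.85

Jan 12, sell 359: 359/916 × $17,657.00 → $6,920.15
Ending inventory (cost pool remaining) = $10,736.85
Check: goods available $17,657.00 = COGS $6,920.15 + ending $10,736.85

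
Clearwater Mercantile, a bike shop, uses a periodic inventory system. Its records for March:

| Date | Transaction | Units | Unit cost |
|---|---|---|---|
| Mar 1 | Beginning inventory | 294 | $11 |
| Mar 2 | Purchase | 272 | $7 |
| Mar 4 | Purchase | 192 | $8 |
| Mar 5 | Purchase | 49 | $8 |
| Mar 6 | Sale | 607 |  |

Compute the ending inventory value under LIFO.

Mar 6, 607 sold [LIFO — newest first]: 49 @ $8 + 192 @ $8 + 272 @ $7 + 94 @ $11 = $4,866
Ending inventory: 200 @ $11 = $2,200

Ending inventory = $2,200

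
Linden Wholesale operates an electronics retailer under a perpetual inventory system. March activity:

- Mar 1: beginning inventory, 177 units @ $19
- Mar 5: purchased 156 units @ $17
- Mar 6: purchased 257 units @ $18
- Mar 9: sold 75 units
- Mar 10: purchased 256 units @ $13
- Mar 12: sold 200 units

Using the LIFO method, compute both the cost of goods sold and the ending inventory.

Mar 9, 75 sold [LIFO — newest first]: 75 @ $18 = $1,350
Mar 12, 200 sold [LIFO — newest first]: 200 @ $13 = $2,600
Total COGS = $1,350 + $2,600 = $3,950
Ending inventory: 177 @ $19 + 156 @ $17 + 182 @ $18 + 56 @ $13 = $10,019

COGS = $3,950; ending inventory = $10,019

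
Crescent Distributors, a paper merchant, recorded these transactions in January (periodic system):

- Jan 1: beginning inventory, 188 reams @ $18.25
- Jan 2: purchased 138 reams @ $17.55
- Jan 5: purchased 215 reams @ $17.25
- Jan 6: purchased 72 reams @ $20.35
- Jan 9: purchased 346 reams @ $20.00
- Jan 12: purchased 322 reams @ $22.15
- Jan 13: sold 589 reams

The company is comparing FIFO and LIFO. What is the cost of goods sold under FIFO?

COGS = $10,538.45

FIFO COGS: 188 @ $18.25 + 138 @ $17.55 + 215 @ $17.25 + 48 @ $20.35 = $10,538.45
LIFO COGS: 322 @ $22.15 + 267 @ $20.00 = $12,472.30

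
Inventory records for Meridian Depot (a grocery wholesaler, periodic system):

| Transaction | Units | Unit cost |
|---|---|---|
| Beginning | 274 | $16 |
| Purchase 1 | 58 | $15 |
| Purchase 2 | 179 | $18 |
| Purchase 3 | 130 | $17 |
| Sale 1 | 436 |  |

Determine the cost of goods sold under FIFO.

COGS = $7,126

Sale 1 (436) [FIFO — oldest first]: 274 @ $16 + 58 @ $15 + 104 @ $18 = $7,126
Ending inventory: 75 @ $18 + 130 @ $17 = $3,560
Check: goods available $10,686 = COGS $7,126 + ending $3,560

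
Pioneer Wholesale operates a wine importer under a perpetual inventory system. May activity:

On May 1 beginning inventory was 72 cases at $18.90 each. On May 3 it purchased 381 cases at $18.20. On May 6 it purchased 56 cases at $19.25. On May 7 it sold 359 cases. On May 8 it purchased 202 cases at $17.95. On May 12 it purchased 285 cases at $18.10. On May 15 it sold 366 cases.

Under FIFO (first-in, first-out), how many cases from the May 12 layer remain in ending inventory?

May 7, 359 sold [FIFO — oldest first]: 72 @ $18.90 + 287 @ $18.20 = $6,584.20
May 15, 366 sold [FIFO — oldest first]: 94 @ $18.20 + 56 @ $19.25 + 202 @ $17.95 + 14 @ $18.10 = $6,668.10
Total COGS = $6,584.20 + $6,668.10 = $13,252.30
Ending inventory: 271 @ $18.10 = $4,905.10
Check: goods available $18,157.40 = COGS $13,252.30 + ending $4,905.10

271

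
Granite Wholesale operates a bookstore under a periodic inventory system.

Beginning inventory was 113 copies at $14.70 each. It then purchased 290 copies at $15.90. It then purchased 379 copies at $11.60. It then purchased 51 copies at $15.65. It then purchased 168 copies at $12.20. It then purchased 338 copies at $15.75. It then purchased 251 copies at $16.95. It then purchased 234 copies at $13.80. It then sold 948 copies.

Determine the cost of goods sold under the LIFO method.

COGS = $14,332.15

Sale 1 (948) [LIFO — newest first]: 234 @ $13.80 + 251 @ $16.95 + 338 @ $15.75 + 125 @ $12.20 = $14,332.15
Ending inventory: 113 @ $14.70 + 290 @ $15.90 + 379 @ $11.60 + 51 @ $15.65 + 43 @ $12.20 = $11,991.25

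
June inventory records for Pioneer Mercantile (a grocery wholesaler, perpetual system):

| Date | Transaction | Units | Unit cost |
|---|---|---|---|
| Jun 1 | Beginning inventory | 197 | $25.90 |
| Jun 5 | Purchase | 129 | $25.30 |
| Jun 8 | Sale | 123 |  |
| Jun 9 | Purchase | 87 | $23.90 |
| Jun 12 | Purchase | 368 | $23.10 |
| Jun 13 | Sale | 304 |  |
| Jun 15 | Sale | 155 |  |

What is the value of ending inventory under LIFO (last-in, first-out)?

Ending inventory = $5,152.90

Jun 8, 123 sold [LIFO — newest first]: 123 @ $25.30 = $3,111.90
Jun 13, 304 sold [LIFO — newest first]: 304 @ $23.10 = $7,022.40
Jun 15, 155 sold [LIFO — newest first]: 64 @ $23.10 + 87 @ $23.90 + 4 @ $25.30 = $3,658.90
Total COGS = $3,111.90 + $7,022.40 + $3,658.90 = $13,793.20
Ending inventory: 197 @ $25.90 + 2 @ $25.30 = $5,152.90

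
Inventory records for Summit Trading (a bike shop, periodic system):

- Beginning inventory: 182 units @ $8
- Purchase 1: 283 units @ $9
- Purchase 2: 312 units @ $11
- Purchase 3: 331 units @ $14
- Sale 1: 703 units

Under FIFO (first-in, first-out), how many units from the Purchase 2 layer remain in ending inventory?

Sale 1 (703) [FIFO — oldest first]: 182 @ $8 + 283 @ $9 + 238 @ $11 = $6,621
Ending inventory: 74 @ $11 + 331 @ $14 = $5,448

74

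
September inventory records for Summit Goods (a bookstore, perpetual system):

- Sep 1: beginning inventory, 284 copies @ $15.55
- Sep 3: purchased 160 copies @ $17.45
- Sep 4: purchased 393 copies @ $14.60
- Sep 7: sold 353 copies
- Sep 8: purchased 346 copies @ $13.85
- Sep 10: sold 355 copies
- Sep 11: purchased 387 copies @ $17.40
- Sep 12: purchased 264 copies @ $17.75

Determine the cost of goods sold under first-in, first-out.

COGS = $11,062.60

Sep 7, 353 sold [FIFO — oldest first]: 284 @ $15.55 + 69 @ $17.45 = $5,620.25
Sep 10, 355 sold [FIFO — oldest first]: 91 @ $17.45 + 264 @ $14.60 = $5,442.35
Total COGS = $5,620.25 + $5,442.35 = $11,062.60
Ending inventory: 129 @ $14.60 + 346 @ $13.85 + 387 @ $17.40 + 264 @ $17.75 = $18,095.30
Check: goods available $29,157.90 = COGS $11,062.60 + ending $18,095.30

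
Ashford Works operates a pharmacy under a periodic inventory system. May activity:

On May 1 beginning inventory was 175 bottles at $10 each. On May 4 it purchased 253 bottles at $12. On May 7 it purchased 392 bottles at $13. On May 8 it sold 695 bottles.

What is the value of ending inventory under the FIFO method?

Ending inventory = $1,625

May 8, 695 sold [FIFO — oldest first]: 175 @ $10 + 253 @ $12 + 267 @ $13 = $8,257
Ending inventory: 125 @ $13 = $1,625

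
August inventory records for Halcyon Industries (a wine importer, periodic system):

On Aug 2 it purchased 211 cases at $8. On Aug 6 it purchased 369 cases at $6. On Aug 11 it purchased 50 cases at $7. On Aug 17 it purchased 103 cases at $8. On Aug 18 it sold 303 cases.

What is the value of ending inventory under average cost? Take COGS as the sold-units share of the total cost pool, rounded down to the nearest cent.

Aug 18, sell 303: 303/733 × $5,076.00 → $2,098.26
Ending inventory (cost pool remaining) = $2,977.74
Check: goods available $5,076.00 = COGS $2,098.26 + ending $2,977.74

Ending inventory = $2,977.74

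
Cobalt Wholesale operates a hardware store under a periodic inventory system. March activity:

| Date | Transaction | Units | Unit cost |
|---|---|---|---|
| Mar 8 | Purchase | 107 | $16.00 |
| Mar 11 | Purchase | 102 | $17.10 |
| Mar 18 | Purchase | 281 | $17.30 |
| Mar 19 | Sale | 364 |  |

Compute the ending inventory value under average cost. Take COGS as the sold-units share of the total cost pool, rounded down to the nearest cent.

Mar 19, sell 364: 364/490 × $8,317.50 → $6,178.71
Ending inventory (cost pool remaining) = $2,138.79

Ending inventory = $2,138.79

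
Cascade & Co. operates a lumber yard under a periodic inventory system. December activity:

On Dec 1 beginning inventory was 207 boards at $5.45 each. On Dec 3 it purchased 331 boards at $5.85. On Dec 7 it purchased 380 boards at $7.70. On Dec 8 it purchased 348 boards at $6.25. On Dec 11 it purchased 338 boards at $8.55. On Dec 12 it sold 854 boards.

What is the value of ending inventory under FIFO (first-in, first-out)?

Dec 12, 854 sold [FIFO — oldest first]: 207 @ $5.45 + 331 @ $5.85 + 316 @ $7.70 = $5,497.70
Ending inventory: 64 @ $7.70 + 348 @ $6.25 + 338 @ $8.55 = $5,557.70

Ending inventory = $5,557.70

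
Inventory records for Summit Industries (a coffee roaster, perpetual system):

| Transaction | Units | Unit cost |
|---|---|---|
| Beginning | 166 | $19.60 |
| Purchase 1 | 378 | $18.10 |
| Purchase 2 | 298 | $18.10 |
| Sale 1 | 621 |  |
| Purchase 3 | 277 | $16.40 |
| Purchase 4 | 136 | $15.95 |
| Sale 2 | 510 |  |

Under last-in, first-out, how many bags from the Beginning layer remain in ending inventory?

Sale 1 (621) [LIFO — newest first]: 298 @ $18.10 + 323 @ $18.10 = $11,240.10
Sale 2 (510) [LIFO — newest first]: 136 @ $15.95 + 277 @ $16.40 + 55 @ $18.10 + 42 @ $19.60 = $8,530.70
Total COGS = $11,240.10 + $8,530.70 = $19,770.80
Ending inventory: 124 @ $19.60 = $2,430.40

124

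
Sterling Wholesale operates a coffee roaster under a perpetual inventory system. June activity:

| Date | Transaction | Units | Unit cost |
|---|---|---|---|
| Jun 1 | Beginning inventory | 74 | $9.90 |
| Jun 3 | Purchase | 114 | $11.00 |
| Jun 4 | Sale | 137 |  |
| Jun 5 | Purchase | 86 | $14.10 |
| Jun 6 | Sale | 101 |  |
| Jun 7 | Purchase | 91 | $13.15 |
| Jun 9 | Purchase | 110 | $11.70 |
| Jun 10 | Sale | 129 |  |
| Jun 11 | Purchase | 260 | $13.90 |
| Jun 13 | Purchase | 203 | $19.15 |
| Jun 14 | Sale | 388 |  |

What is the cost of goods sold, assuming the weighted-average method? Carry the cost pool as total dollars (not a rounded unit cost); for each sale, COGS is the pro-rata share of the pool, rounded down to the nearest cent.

COGS = $10,350.21

After Jun 1: 74 on hand, pool $732.60 (≈ $9.9000 each)
After Jun 3: 188 on hand, pool $1,986.60 (≈ $10.5670 each)
Jun 4, sell 137: 137/188 × $1,986.60 → $1,447.68
After Jun 5: 137 on hand, pool $1,751.52 (≈ $12.7848 each)
Jun 6, sell 101: 101/137 × $1,751.52 → $1,291.26
After Jun 7: 127 on hand, pool $1,656.91 (≈ $13.0465 each)
After Jun 9: 237 on hand, pool $2,943.91 (≈ $12.4216 each)
Jun 10, sell 129: 129/237 × $2,943.91 → $1,602.38
After Jun 11: 368 on hand, pool $4,955.53 (≈ $13.4661 each)
After Jun 13: 571 on hand, pool $8,842.98 (≈ $15.4868 each)
Jun 14, sell 388: 388/571 × $8,842.98 → $6,008.89
Total COGS = $1,447.68 + $1,291.26 + $1,602.38 + $6,008.89 = $10,350.21
Ending inventory (cost pool remaining) = $2,834.09
Check: goods available $13,184.30 = COGS $10,350.21 + ending $2,834.09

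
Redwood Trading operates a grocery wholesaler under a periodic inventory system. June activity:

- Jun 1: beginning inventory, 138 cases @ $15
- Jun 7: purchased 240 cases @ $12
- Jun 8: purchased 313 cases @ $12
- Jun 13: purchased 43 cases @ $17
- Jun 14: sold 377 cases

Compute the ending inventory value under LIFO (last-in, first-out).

Jun 14, 377 sold [LIFO — newest first]: 43 @ $17 + 313 @ $12 + 21 @ $12 = $4,739
Ending inventory: 138 @ $15 + 219 @ $12 = $4,698

Ending inventory = $4,698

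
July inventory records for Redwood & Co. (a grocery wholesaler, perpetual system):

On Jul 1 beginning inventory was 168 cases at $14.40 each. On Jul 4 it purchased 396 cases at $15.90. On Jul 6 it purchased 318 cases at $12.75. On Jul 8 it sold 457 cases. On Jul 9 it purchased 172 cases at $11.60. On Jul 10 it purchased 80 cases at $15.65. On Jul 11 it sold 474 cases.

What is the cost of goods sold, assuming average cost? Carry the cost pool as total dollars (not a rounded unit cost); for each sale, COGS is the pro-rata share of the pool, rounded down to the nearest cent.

COGS = $13,198.50

After Jul 1: 168 on hand, pool $2,419.20 (≈ $14.4000 each)
After Jul 4: 564 on hand, pool $8,715.60 (≈ $15.4532 each)
After Jul 6: 882 on hand, pool $12,770.10 (≈ $14.4786 each)
Jul 8, sell 457: 457/882 × $12,770.10 → $6,616.70
After Jul 9: 597 on hand, pool $8,148.60 (≈ $13.6492 each)
After Jul 10: 677 on hand, pool $9,400.60 (≈ $13.8857 each)
Jul 11, sell 474: 474/677 × $9,400.60 → $6,581.80
Total COGS = $6,616.70 + $6,581.80 = $13,198.50
Ending inventory (cost pool remaining) = $2,818.80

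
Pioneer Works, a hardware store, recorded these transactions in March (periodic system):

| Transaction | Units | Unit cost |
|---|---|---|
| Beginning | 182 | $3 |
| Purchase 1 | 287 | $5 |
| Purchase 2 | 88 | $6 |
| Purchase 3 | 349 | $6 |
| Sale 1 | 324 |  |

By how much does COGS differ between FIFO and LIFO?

FIFO COGS: 182 @ $3 + 142 @ $5 = $1,256
LIFO COGS: 324 @ $6 = $1,944
Difference = |$1,256 − $1,944| = $688

$688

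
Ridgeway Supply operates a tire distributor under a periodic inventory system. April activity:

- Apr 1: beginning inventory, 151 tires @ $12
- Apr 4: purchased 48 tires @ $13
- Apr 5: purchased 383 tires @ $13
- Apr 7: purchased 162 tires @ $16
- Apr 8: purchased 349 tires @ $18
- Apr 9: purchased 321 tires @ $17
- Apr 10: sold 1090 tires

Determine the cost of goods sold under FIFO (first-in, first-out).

Apr 10, 1090 sold [FIFO — oldest first]: 151 @ $12 + 48 @ $13 + 383 @ $13 + 162 @ $16 + 346 @ $18 = $16,235
Ending inventory: 3 @ $18 + 321 @ $17 = $5,511

COGS = $16,235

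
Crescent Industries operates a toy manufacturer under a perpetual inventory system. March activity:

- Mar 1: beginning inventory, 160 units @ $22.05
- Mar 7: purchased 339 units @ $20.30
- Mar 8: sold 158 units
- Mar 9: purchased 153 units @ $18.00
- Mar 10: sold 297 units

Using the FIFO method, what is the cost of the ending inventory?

Ending inventory = $3,647.20

Mar 8, 158 sold [FIFO — oldest first]: 158 @ $22.05 = $3,483.90
Mar 10, 297 sold [FIFO — oldest first]: 2 @ $22.05 + 295 @ $20.30 = $6,032.60
Total COGS = $3,483.90 + $6,032.60 = $9,516.50
Ending inventory: 44 @ $20.30 + 153 @ $18.00 = $3,647.20
Check: goods available $13,163.70 = COGS $9,516.50 + ending $3,647.20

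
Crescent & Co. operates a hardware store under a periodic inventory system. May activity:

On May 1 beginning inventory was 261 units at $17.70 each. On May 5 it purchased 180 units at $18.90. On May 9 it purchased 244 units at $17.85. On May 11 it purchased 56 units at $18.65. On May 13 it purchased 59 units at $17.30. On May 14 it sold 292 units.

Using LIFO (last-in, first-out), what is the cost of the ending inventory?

Ending inventory = $9,217.65

May 14, 292 sold [LIFO — newest first]: 59 @ $17.30 + 56 @ $18.65 + 177 @ $17.85 = $5,224.55
Ending inventory: 261 @ $17.70 + 180 @ $18.90 + 67 @ $17.85 = $9,217.65
Check: goods available $14,442.20 = COGS $5,224.55 + ending $9,217.65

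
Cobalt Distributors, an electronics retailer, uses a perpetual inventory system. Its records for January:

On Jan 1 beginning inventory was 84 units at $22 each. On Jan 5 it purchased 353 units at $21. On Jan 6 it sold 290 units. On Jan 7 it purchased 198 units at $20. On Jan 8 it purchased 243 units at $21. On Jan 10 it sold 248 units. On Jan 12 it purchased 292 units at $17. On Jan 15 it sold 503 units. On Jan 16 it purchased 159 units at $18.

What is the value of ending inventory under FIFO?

Jan 6, 290 sold [FIFO — oldest first]: 84 @ $22 + 206 @ $21 = $6,174
Jan 10, 248 sold [FIFO — oldest first]: 147 @ $21 + 101 @ $20 = $5,107
Jan 15, 503 sold [FIFO — oldest first]: 97 @ $20 + 243 @ $21 + 163 @ $17 = $9,814
Total COGS = $6,174 + $5,107 + $9,814 = $21,095
Ending inventory: 129 @ $17 + 159 @ $18 = $5,055
Check: goods available $26,150 = COGS $21,095 + ending $5,055

Ending inventory = $5,055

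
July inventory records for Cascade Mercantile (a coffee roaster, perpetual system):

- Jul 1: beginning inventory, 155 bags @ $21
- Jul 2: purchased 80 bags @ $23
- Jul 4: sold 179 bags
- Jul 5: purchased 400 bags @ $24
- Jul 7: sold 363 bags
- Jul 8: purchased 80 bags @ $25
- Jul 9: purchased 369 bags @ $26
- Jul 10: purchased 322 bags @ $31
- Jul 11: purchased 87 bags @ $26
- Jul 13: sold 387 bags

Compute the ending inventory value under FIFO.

Ending inventory = $16,274

Jul 4, 179 sold [FIFO — oldest first]: 155 @ $21 + 24 @ $23 = $3,807
Jul 7, 363 sold [FIFO — oldest first]: 56 @ $23 + 307 @ $24 = $8,656
Jul 13, 387 sold [FIFO — oldest first]: 93 @ $24 + 80 @ $25 + 214 @ $26 = $9,796
Total COGS = $3,807 + $8,656 + $9,796 = $22,259
Ending inventory: 155 @ $26 + 322 @ $31 + 87 @ $26 = $16,274
Check: goods available $38,533 = COGS $22,259 + ending $16,274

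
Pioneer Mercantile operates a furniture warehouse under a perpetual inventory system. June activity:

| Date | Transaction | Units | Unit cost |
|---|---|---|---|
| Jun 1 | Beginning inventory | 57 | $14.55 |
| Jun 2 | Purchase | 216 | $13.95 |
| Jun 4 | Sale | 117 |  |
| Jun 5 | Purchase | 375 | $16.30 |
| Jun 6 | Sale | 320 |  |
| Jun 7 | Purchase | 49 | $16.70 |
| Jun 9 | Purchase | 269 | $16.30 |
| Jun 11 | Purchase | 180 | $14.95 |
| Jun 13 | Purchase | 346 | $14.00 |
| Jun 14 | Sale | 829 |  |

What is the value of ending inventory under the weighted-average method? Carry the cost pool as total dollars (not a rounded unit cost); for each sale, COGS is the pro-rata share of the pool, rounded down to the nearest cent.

After Jun 1: 57 on hand, pool $829.35 (≈ $14.5500 each)
After Jun 2: 273 on hand, pool $3,842.55 (≈ $14.0753 each)
Jun 4, sell 117: 117/273 × $3,842.55 → $1,646.80
After Jun 5: 531 on hand, pool $8,308.25 (≈ $15.6464 each)
Jun 6, sell 320: 320/531 × $8,308.25 → $5,006.85
After Jun 7: 260 on hand, pool $4,119.70 (≈ $15.8450 each)
After Jun 9: 529 on hand, pool $8,504.40 (≈ $16.0764 each)
After Jun 11: 709 on hand, pool $11,195.40 (≈ $15.7904 each)
After Jun 13: 1055 on hand, pool $16,039.40 (≈ $15.2032 each)
Jun 14, sell 829: 829/1055 × $16,039.40 → $12,603.47
Total COGS = $1,646.80 + $5,006.85 + $12,603.47 = $19,257.12
Ending inventory (cost pool remaining) = $3,435.93
Check: goods available $22,693.05 = COGS $19,257.12 + ending $3,435.93

Ending inventory = $3,435.93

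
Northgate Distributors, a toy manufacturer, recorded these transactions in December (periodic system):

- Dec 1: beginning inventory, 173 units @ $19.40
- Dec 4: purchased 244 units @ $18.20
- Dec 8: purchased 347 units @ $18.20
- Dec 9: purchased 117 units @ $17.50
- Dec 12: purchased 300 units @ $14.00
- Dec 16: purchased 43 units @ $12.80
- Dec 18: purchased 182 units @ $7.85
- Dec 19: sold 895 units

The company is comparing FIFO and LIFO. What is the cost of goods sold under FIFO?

FIFO COGS: 173 @ $19.40 + 244 @ $18.20 + 347 @ $18.20 + 117 @ $17.50 + 14 @ $14.00 = $16,355.90
LIFO COGS: 182 @ $7.85 + 43 @ $12.80 + 300 @ $14.00 + 117 @ $17.50 + 253 @ $18.20 = $12,831.20

COGS = $16,355.90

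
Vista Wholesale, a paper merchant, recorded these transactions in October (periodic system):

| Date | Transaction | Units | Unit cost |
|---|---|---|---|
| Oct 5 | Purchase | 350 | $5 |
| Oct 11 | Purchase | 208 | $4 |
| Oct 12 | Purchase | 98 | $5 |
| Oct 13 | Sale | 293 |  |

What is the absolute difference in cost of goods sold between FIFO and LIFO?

$195

FIFO COGS: 293 @ $5 = $1,465
LIFO COGS: 98 @ $5 + 195 @ $4 = $1,270
Difference = |$1,465 − $1,270| = $195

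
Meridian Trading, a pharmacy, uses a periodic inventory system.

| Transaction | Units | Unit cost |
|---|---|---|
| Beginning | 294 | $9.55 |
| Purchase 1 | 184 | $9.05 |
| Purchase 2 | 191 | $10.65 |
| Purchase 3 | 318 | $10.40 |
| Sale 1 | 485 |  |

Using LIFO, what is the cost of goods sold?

Sale 1 (485) [LIFO — newest first]: 318 @ $10.40 + 167 @ $10.65 = $5,085.75
Ending inventory: 294 @ $9.55 + 184 @ $9.05 + 24 @ $10.65 = $4,728.50

COGS = $5,085.75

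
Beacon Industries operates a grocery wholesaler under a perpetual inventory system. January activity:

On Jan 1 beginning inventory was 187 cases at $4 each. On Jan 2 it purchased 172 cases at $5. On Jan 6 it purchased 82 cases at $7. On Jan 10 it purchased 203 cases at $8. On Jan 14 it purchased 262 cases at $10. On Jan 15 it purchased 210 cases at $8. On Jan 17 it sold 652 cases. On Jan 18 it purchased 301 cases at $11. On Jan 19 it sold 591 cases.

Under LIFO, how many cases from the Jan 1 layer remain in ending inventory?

174

Jan 17, 652 sold [LIFO — newest first]: 210 @ $8 + 262 @ $10 + 180 @ $8 = $5,740
Jan 19, 591 sold [LIFO — newest first]: 301 @ $11 + 23 @ $8 + 82 @ $7 + 172 @ $5 + 13 @ $4 = $4,981
Total COGS = $5,740 + $4,981 = $10,721
Ending inventory: 174 @ $4 = $696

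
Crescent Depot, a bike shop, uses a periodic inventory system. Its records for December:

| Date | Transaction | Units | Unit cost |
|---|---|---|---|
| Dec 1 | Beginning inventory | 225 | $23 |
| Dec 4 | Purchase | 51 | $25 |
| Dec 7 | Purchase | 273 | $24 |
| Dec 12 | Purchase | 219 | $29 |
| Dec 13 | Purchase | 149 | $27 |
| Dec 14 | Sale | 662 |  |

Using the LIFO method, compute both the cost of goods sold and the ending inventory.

COGS = $17,451; ending inventory = $5,925

Dec 14, 662 sold [LIFO — newest first]: 149 @ $27 + 219 @ $29 + 273 @ $24 + 21 @ $25 = $17,451
Ending inventory: 225 @ $23 + 30 @ $25 = $5,925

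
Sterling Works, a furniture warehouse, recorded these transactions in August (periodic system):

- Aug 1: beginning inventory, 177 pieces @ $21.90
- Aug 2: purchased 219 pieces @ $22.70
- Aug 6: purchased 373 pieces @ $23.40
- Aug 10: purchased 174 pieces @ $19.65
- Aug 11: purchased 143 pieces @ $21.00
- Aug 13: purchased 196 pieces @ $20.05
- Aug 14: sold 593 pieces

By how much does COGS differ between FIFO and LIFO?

FIFO COGS: 177 @ $21.90 + 219 @ $22.70 + 197 @ $23.40 = $13,457.40
LIFO COGS: 196 @ $20.05 + 143 @ $21.00 + 174 @ $19.65 + 80 @ $23.40 = $12,223.90
Difference = |$13,457.40 − $12,223.90| = $1,233.50

$1,233.50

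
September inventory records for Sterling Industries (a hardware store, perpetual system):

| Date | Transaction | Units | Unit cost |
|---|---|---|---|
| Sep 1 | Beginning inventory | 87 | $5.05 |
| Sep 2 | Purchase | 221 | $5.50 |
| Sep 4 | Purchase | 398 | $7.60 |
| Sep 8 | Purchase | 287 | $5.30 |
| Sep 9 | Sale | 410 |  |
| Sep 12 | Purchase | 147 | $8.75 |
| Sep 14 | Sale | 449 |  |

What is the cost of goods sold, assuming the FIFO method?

COGS = $5,490.55

Sep 9, 410 sold [FIFO — oldest first]: 87 @ $5.05 + 221 @ $5.50 + 102 @ $7.60 = $2,430.05
Sep 14, 449 sold [FIFO — oldest first]: 296 @ $7.60 + 153 @ $5.30 = $3,060.50
Total COGS = $2,430.05 + $3,060.50 = $5,490.55
Ending inventory: 134 @ $5.30 + 147 @ $8.75 = $1,996.45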